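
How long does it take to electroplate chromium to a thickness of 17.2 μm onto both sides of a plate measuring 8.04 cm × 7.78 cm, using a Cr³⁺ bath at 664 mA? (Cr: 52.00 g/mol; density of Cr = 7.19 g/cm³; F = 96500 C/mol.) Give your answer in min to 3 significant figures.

Plated area = 2 × 8.04 × 7.78 = 125.1 cm²
Volume = 125.1 × 17.2×10⁻⁴ cm = 0.2152 cm³
m(Cr) = 0.2152 × 7.19 = 1.547 g
n(Cr) = 1.547 / 52.00 = 0.02975 mol; n(e⁻) = 3 × 0.02975 = 0.08925 mol
Q = 0.08925 × 96500 = 8613 C
t = 8613 / 0.664 = 12970 s = 216 min

216 min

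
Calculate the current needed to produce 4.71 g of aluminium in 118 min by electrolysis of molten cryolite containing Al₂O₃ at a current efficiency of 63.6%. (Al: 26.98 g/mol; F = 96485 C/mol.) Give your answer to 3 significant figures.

11.2 A

n(Al) = 4.71 / 26.98 = 0.1746 mol
Al³⁺ + 3e⁻ → Al, so n(e⁻) = 3 × 0.1746 = 0.5238 mol
Q = 0.5238 × 96485 / 0.636 = 79460 C
I = Q / t = 79460 / 7080 s = 11.2 A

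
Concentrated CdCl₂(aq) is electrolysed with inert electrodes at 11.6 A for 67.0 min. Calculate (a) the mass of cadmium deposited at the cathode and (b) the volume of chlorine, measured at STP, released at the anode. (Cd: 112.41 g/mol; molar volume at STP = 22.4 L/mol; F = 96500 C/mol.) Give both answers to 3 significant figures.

Q = 11.6 × 4020 = 46630 C; n(e⁻) = 46630 / 96500 = 0.4832 mol
Cathode: Cd²⁺ + 2e⁻ → Cd → n(Cd) = 0.4832/2 = 0.2416 mol → 27.2 g
Anode: 2Cl⁻ → Cl₂ + 2e⁻ → n(Cl₂) = 0.4832/2 = 0.2416 mol → 5.41 L

27.2 g Cd; 5.41 L Cl₂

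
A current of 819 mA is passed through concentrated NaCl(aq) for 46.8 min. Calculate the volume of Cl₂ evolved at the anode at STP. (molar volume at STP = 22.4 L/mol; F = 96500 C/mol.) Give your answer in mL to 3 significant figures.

267 mL

Charge passed = 0.819 × 2808 = 2300 C
n(e⁻) = Q/F = 2300/96500 = 0.02383 mol
2Cl⁻ → Cl₂ + 2e⁻, so n(Cl₂) = 0.02383 / 2 = 0.01192 mol
V = 0.01192 × 22.4 = 0.2670 L
= 267 mL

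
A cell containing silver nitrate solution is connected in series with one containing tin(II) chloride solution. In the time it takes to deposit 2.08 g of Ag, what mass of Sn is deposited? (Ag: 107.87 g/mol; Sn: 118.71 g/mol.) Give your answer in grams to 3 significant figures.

n(Ag) = 2.08 / 107.87 = 0.01928 mol
Ag⁺ + e⁻ → Ag, so n(e⁻) = 0.01928 mol
Same current for the same time ⇒ same n(e⁻) = 0.01928 mol in both cells.
Sn²⁺ + 2e⁻ → Sn, so n(Sn) = 0.01928 / 2 = 0.009640 mol
m(Sn) = 0.009640 × 118.71 = 1.14 g

1.14 g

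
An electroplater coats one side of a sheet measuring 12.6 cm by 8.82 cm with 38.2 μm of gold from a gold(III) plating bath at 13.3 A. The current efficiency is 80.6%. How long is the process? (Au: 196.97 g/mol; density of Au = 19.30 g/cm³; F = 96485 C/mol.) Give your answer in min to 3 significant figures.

Plated area = 12.6 × 8.82 = 111.1 cm²
Volume = 111.1 × 38.2×10⁻⁴ cm = 0.4244 cm³
m(Au) = 0.4244 × 19.30 = 8.191 g
n(Au) = 8.191 / 196.97 = 0.04159 mol; n(e⁻) = 3 × 0.04159 = 0.1248 mol
Q = 0.1248 × 96485 / 0.806 = 14940 C
t = 14940 / 13.3 = 1123 s = 18.7 min

18.7 min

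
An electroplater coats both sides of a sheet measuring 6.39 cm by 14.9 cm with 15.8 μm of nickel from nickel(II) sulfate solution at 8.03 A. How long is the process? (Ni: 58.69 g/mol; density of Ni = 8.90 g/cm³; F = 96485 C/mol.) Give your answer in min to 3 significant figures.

Plated area = 2 × 6.39 × 14.9 = 190.4 cm²
Volume = 190.4 × 15.8×10⁻⁴ cm = 0.3008 cm³
m(Ni) = 0.3008 × 8.90 = 2.677 g
n(Ni) = 2.677 / 58.69 = 0.04561 mol; n(e⁻) = 2 × 0.04561 = 0.09122 mol
Q = 0.09122 × 96485 = 8801 C
t = 8801 / 8.03 = 1096 s = 18.3 min

18.3 min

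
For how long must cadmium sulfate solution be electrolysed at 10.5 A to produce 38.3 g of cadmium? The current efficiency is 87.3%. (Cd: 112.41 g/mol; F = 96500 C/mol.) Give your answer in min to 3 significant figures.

120 min

n(Cd) = 38.3 / 112.41 = 0.3407 mol
Cd²⁺ + 2e⁻ → Cd, so n(e⁻) = 2 × 0.3407 = 0.6814 mol
Q = 0.6814 × 96500 / 0.873 = 75320 C
t = Q / I = 75320 / 10.5 = 7173 s = 120 min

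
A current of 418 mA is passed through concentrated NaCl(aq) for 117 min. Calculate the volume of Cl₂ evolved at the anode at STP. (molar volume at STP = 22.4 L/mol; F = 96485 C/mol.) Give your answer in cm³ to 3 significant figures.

341 cm³

Q = It = 0.418 × 7020 = 2934 C
Moles of electrons = 2934 / 96485 = 0.03041 mol
2Cl⁻ → Cl₂ + 2e⁻, so n(Cl₂) = 0.03041 / 2 = 0.01521 mol
V = 0.01521 × 22.4 = 0.3407 L
= 341 cm³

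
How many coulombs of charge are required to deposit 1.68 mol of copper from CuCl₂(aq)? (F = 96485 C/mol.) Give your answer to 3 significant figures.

3.24×10^5 C

Cu²⁺ + 2e⁻ → Cu, so n(e⁻) = 2 × 1.68 = 3.360 mol
Q = 3.360 × 96485 = 3.242×10^5 C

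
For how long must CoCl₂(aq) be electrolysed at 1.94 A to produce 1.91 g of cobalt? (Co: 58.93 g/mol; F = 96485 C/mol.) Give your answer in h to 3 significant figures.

0.896 h

n(Co) = 1.91 / 58.93 = 0.03241 mol
Co²⁺ + 2e⁻ → Co, so n(e⁻) = 2 × 0.03241 = 0.06482 mol
Q = 0.06482 × 96485 = 6254 C
t = Q / I = 6254 / 1.94 = 3224 s = 0.896 h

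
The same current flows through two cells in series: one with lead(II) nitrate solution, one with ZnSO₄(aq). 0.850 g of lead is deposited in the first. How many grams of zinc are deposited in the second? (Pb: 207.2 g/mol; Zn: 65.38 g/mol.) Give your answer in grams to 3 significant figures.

n(Pb) = 0.850 / 207.2 = 0.004102 mol
Pb²⁺ + 2e⁻ → Pb, so n(e⁻) = 2 × 0.004102 = 0.008204 mol
In series, the same 0.008204 mol of electrons flows through the second cell.
Zn²⁺ + 2e⁻ → Zn, so n(Zn) = 0.008204 / 2 = 0.004102 mol
m(Zn) = 0.004102 × 65.38 = 0.268 g

0.268 g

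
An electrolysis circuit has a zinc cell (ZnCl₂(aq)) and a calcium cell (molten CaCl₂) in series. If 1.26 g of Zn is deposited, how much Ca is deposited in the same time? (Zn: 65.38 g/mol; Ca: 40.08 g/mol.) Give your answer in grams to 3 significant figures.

0.772 g

n(Zn) = 1.26 / 65.38 = 0.01927 mol
Zn²⁺ + 2e⁻ → Zn, so n(e⁻) = 2 × 0.01927 = 0.03854 mol
Since the cells are in series, n(e⁻) in the Ca cell is also 0.03854 mol.
Ca²⁺ + 2e⁻ → Ca, so n(Ca) = 0.03854 / 2 = 0.01927 mol
m(Ca) = 0.01927 × 40.08 = 0.772 g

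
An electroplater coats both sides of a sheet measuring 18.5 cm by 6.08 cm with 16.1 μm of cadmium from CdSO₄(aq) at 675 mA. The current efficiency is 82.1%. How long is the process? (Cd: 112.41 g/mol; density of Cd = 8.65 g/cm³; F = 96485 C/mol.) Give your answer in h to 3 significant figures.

Plated area = 2 × 18.5 × 6.08 = 225.0 cm²
Volume = 225.0 × 16.1×10⁻⁴ cm = 0.3623 cm³
m(Cd) = 0.3623 × 8.65 = 3.134 g
n(Cd) = 3.134 / 112.41 = 0.02788 mol; n(e⁻) = 2 × 0.02788 = 0.05576 mol
Q = 0.05576 × 96485 / 0.821 = 6553 C
t = 6553 / 0.675 = 9708 s = 2.70 h

2.70 h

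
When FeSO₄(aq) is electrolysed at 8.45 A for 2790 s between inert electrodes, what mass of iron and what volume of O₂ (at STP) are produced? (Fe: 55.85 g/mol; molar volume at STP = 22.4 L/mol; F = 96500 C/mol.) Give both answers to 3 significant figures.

Q = 8.45 × 2790 = 23580 C; n(e⁻) = 23580 / 96500 = 0.2444 mol
Cathode: Fe²⁺ + 2e⁻ → Fe → n(Fe) = 0.2444/2 = 0.1222 mol → 6.82 g
Anode: 2H₂O → O₂ + 4H⁺ + 4e⁻ → n(O₂) = 0.2444/4 = 0.06110 mol → 1.37 L

6.82 g Fe; 1.37 L O₂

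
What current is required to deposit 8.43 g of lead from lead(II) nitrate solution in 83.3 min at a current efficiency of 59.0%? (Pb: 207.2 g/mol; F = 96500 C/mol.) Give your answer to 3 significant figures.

2.66 A

n(Pb) = 8.43 / 207.2 = 0.04069 mol
Pb²⁺ + 2e⁻ → Pb, so n(e⁻) = 2 × 0.04069 = 0.08138 mol
Q = 0.08138 × 96500 / 0.590 = 13310 C
I = Q / t = 13310 / 4998 s = 2.66 A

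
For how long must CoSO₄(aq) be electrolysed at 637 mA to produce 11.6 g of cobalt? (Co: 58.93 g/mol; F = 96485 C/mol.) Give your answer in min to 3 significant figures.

994 min

n(Co) = 11.6 / 58.93 = 0.1968 mol
Co²⁺ + 2e⁻ → Co, so n(e⁻) = 2 × 0.1968 = 0.3936 mol
Q = 0.3936 × 96485 = 37980 C
t = Q / I = 37980 / 0.637 = 59620 s = 994 min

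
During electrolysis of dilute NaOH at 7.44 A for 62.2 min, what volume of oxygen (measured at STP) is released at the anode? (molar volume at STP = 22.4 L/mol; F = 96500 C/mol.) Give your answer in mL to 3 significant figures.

1610 mL

Q = 7.44 A × 3732 s = 27770 C
n(e⁻) = 27770 / 96500 = 0.2878 mol
2H₂O → O₂ + 4H⁺ + 4e⁻, so n(O₂) = 0.2878 / 4 = 0.07195 mol
V = 0.07195 × 22.4 = 1.612 L
= 1610 mL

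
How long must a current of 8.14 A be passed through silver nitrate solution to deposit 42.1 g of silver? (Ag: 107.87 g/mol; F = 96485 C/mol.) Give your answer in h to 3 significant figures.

1.29 h

n(Ag) = 42.1 / 107.87 = 0.3903 mol
Ag⁺ + e⁻ → Ag, so n(e⁻) = 0.3903 mol
Q = 0.3903 × 96485 = 37660 C
t = Q / I = 37660 / 8.14 = 4627 s = 1.29 h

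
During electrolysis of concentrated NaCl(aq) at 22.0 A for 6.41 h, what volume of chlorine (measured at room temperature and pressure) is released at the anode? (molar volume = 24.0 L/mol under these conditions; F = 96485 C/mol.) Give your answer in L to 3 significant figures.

63.1 L

Q = It = 22.0 × 23076 = 5.077×10^5 C
Moles of electrons = 5.077×10^5 / 96485 = 5.262 mol
2Cl⁻ → Cl₂ + 2e⁻, so n(Cl₂) = 5.262 / 2 = 2.631 mol
V = 2.631 × 24.0 = 63.14 L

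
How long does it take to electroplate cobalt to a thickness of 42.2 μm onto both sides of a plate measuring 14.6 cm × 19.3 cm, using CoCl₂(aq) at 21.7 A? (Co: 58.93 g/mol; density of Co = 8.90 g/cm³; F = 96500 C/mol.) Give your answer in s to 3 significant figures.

Plated area = 2 × 14.6 × 19.3 = 563.6 cm²
Volume = 563.6 × 42.2×10⁻⁴ cm = 2.378 cm³
m(Co) = 2.378 × 8.90 = 21.16 g
n(Co) = 21.16 / 58.93 = 0.3591 mol; n(e⁻) = 2 × 0.3591 = 0.7182 mol
Q = 0.7182 × 96500 = 69310 C
t = 69310 / 21.7 = 3194 s

3190 s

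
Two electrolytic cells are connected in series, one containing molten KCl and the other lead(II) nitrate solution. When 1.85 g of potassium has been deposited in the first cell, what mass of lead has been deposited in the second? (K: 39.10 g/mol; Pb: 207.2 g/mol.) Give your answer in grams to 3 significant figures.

n(K) = 1.85 / 39.10 = 0.04731 mol
K⁺ + e⁻ → K, so n(e⁻) = 0.04731 mol
The cells are in series, so the same charge (and hence the same n(e⁻) = 0.04731 mol) passes through both.
Pb²⁺ + 2e⁻ → Pb, so n(Pb) = 0.04731 / 2 = 0.02366 mol
m(Pb) = 0.02366 × 207.2 = 4.90 g

4.90 g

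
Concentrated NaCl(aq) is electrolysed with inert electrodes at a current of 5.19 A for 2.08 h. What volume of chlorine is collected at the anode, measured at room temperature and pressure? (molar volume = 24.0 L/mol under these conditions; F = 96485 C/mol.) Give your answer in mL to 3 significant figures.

4830 mL

Charge passed = 5.19 × 7488 = 38860 C
Moles of electrons = 38860 / 96485 = 0.4028 mol
2Cl⁻ → Cl₂ + 2e⁻, so n(Cl₂) = 0.4028 / 2 = 0.2014 mol
V = 0.2014 × 24.0 = 4.834 L
= 4830 mL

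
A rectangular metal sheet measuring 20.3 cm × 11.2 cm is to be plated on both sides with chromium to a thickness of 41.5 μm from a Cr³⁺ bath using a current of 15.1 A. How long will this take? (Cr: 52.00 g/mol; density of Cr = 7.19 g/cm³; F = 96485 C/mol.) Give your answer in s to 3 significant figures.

5000 s

Plated area = 2 × 20.3 × 11.2 = 454.7 cm²
Volume = 454.7 × 41.5×10⁻⁴ cm = 1.887 cm³
m(Cr) = 1.887 × 7.19 = 13.57 g
n(Cr) = 13.57 / 52.00 = 0.2610 mol; n(e⁻) = 3 × 0.2610 = 0.7830 mol
Q = 0.7830 × 96485 = 75550 C
t = 75550 / 15.1 = 5003 s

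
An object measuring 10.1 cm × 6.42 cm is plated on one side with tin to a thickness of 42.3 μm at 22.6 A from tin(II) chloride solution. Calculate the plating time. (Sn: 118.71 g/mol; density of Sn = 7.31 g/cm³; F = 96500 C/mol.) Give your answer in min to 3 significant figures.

2.40 min

Plated area = 10.1 × 6.42 = 64.84 cm²
Volume = 64.84 × 42.3×10⁻⁴ cm = 0.2743 cm³
m(Sn) = 0.2743 × 7.31 = 2.005 g
n(Sn) = 2.005 / 118.71 = 0.01689 mol; n(e⁻) = 2 × 0.01689 = 0.03378 mol
Q = 0.03378 × 96500 = 3260 C
t = 3260 / 22.6 = 144.2 s = 2.40 min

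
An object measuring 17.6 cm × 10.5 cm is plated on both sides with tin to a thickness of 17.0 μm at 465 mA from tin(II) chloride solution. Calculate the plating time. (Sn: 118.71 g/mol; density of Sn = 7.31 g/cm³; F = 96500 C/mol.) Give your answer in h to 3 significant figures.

Plated area = 2 × 17.6 × 10.5 = 369.6 cm²
Volume = 369.6 × 17.0×10⁻⁴ cm = 0.6283 cm³
m(Sn) = 0.6283 × 7.31 = 4.593 g
n(Sn) = 4.593 / 118.71 = 0.03869 mol; n(e⁻) = 2 × 0.03869 = 0.07738 mol
Q = 0.07738 × 96500 = 7467 C
t = 7467 / 0.465 = 16060 s = 4.46 h

4.46 h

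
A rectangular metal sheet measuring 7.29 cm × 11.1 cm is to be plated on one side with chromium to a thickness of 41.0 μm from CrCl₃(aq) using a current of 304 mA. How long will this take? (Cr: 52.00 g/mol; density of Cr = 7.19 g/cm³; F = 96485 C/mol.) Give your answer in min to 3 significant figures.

Plated area = 7.29 × 11.1 = 80.92 cm²
Volume = 80.92 × 41.0×10⁻⁴ cm = 0.3318 cm³
m(Cr) = 0.3318 × 7.19 = 2.386 g
n(Cr) = 2.386 / 52.00 = 0.04588 mol; n(e⁻) = 3 × 0.04588 = 0.1376 mol
Q = 0.1376 × 96485 = 13280 C
t = 13280 / 0.304 = 43680 s = 728 min

728 min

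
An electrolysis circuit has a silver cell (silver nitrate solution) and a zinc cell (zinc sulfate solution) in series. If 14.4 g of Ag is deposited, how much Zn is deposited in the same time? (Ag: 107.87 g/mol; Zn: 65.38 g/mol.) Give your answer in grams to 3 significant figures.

4.36 g

n(Ag) = 14.4 / 107.87 = 0.1335 mol
Ag⁺ + e⁻ → Ag, so n(e⁻) = 0.1335 mol
The cells are in series, so the same charge (and hence the same n(e⁻) = 0.1335 mol) passes through both.
Zn²⁺ + 2e⁻ → Zn, so n(Zn) = 0.1335 / 2 = 0.06675 mol
m(Zn) = 0.06675 × 65.38 = 4.36 g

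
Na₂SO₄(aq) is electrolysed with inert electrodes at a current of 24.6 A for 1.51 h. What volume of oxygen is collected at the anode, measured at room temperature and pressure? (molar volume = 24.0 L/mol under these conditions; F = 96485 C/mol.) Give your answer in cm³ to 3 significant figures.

Q = It = 24.6 × 5436 = 1.337×10^5 C
n(e⁻) = Q/F = 1.337×10^5/96485 = 1.386 mol
2H₂O → O₂ + 4H⁺ + 4e⁻, so n(O₂) = 1.386 / 4 = 0.3465 mol
V = 0.3465 × 24.0 = 8.316 L
= 8320 cm³

8320 cm³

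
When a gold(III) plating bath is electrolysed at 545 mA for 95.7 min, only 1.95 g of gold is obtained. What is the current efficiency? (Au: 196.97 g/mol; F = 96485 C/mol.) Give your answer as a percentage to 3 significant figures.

Q = 0.545 × 5742 = 3129 C
n(e⁻) = 3129 / 96485 = 0.03243 mol
Au³⁺ + 3e⁻ → Au, so theoretical n(Au) = 0.01081 mol → 2.129 g
Efficiency = 1.95 / 2.129 = 0.9159 = 91.6%

91.6%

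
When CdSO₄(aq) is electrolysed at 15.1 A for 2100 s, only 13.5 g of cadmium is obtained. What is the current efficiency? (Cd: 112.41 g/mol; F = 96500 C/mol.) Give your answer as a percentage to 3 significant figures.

Q = 15.1 × 2100 = 31710 C
n(e⁻) = 31710 / 96500 = 0.3286 mol
Cd²⁺ + 2e⁻ → Cd, so theoretical n(Cd) = 0.1643 mol → 18.47 g
Efficiency = 13.5 / 18.47 = 0.7309 = 73.1%

73.1%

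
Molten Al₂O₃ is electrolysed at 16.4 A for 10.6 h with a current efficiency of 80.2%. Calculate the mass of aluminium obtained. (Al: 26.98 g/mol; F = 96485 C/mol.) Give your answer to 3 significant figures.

46.8 g

Q = 16.4 × 38160 = 6.258×10^5 C
n(e⁻) = 6.258×10^5 / 96485 = 6.486 mol
Al³⁺ + 3e⁻ → Al, so theoretical m(Al) = 2.162 × 26.98 = 58.33 g
Actual mass = 80.2% × 58.33 = 46.8 g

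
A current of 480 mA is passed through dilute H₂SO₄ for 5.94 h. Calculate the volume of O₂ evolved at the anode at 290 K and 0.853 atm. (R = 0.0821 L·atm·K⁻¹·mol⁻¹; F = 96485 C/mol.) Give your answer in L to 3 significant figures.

0.742 L

Q = 0.480 A × 21384 s = 10260 C
n(e⁻) = Q/F = 10260/96485 = 0.1063 mol
2H₂O → O₂ + 4H⁺ + 4e⁻, so n(O₂) = 0.1063 / 4 = 0.02658 mol
V = nRT/P = 0.02658 × 0.0821 × 290 / 0.853 = 0.7419 L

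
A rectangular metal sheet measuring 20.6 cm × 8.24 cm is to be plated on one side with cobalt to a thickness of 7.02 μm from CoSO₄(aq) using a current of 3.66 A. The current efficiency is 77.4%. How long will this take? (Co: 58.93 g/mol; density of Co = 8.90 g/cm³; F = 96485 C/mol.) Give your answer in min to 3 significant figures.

20.4 min

Plated area = 20.6 × 8.24 = 169.7 cm²
Volume = 169.7 × 7.02×10⁻⁴ cm = 0.1191 cm³
m(Co) = 0.1191 × 8.90 = 1.060 g
n(Co) = 1.060 / 58.93 = 0.01799 mol; n(e⁻) = 2 × 0.01799 = 0.03598 mol
Q = 0.03598 × 96485 / 0.774 = 4485 C
t = 4485 / 3.66 = 1225 s = 20.4 min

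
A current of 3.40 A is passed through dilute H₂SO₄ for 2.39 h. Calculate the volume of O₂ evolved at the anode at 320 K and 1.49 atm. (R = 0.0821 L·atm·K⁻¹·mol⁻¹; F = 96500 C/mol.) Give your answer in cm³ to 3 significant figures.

1340 cm³

Charge passed = 3.40 × 8604 = 29250 C
n(e⁻) = Q/F = 29250/96500 = 0.3031 mol
2H₂O → O₂ + 4H⁺ + 4e⁻, so n(O₂) = 0.3031 / 4 = 0.07578 mol
V = nRT/P = 0.07578 × 0.0821 × 320 / 1.49 = 1.336 L
= 1340 cm³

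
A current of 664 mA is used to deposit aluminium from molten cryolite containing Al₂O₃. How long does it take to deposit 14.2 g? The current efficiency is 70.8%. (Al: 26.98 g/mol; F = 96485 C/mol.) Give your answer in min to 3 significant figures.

5400 min

n(Al) = 14.2 / 26.98 = 0.5263 mol
Al³⁺ + 3e⁻ → Al, so n(e⁻) = 3 × 0.5263 = 1.579 mol
Q = 1.579 × 96485 / 0.708 = 2.152×10^5 C
t = Q / I = 2.152×10^5 / 0.664 = 3.241×10^5 s = 5400 min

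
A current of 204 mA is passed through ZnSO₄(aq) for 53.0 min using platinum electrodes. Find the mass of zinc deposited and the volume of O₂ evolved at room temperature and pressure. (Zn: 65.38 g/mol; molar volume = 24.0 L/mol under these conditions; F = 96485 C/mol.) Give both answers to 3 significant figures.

0.220 g Zn; 0.0403 L O₂

Q = 0.204 × 3180 = 648.7 C; n(e⁻) = 648.7 / 96485 = 0.006723 mol
Cathode: Zn²⁺ + 2e⁻ → Zn → n(Zn) = 0.006723/2 = 0.003362 mol → 0.220 g
Anode: 2H₂O → O₂ + 4H⁺ + 4e⁻ → n(O₂) = 0.006723/4 = 0.001681 mol → 0.0403 L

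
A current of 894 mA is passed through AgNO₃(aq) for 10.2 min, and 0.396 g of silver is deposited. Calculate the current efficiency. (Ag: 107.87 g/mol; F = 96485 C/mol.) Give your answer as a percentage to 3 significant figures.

Q = 0.894 × 612 = 547.1 C
n(e⁻) = 547.1 / 96485 = 0.005670 mol
Ag⁺ + e⁻ → Ag, so theoretical n(Ag) = 0.005670 mol → 0.6116 g
Efficiency = 0.396 / 0.6116 = 0.6475 = 64.7%

64.7%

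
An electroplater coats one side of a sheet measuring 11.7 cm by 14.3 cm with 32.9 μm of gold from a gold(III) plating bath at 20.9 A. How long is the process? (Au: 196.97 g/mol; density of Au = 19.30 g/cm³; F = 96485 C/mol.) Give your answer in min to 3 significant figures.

12.4 min

Plated area = 11.7 × 14.3 = 167.3 cm²
Volume = 167.3 × 32.9×10⁻⁴ cm = 0.5504 cm³
m(Au) = 0.5504 × 19.30 = 10.62 g
n(Au) = 10.62 / 196.97 = 0.05392 mol; n(e⁻) = 3 × 0.05392 = 0.1618 mol
Q = 0.1618 × 96485 = 15610 C
t = 15610 / 20.9 = 746.9 s = 12.4 min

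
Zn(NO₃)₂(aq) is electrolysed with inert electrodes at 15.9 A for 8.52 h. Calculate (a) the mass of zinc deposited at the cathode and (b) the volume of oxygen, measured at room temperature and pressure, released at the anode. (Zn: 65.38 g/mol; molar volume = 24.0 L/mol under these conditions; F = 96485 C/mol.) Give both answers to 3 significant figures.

165 g Zn; 30.3 L O₂

Q = 15.9 × 30672 = 4.877×10^5 C; n(e⁻) = 4.877×10^5 / 96485 = 5.055 mol
Cathode: Zn²⁺ + 2e⁻ → Zn → n(Zn) = 5.055/2 = 2.528 mol → 165 g
Anode: 2H₂O → O₂ + 4H⁺ + 4e⁻ → n(O₂) = 5.055/4 = 1.264 mol → 30.3 L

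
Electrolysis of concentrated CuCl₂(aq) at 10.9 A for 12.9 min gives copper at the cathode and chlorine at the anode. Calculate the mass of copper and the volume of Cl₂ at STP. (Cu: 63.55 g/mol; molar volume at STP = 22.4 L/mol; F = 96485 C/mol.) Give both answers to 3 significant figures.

2.78 g Cu; 0.979 L Cl₂

Q = 10.9 × 774 = 8437 C; n(e⁻) = 8437 / 96485 = 0.08744 mol
Cathode: Cu²⁺ + 2e⁻ → Cu → n(Cu) = 0.08744/2 = 0.04372 mol → 2.78 g
Anode: 2Cl⁻ → Cl₂ + 2e⁻ → n(Cl₂) = 0.08744/2 = 0.04372 mol → 0.979 L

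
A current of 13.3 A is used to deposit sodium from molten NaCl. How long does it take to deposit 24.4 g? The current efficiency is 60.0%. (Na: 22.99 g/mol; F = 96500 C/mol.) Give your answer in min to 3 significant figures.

214 min

n(Na) = 24.4 / 22.99 = 1.061 mol
Na⁺ + e⁻ → Na, so n(e⁻) = 1.061 mol
Q = 1.061 × 96500 / 0.600 = 1.706×10^5 C
t = Q / I = 1.706×10^5 / 13.3 = 12830 s = 214 min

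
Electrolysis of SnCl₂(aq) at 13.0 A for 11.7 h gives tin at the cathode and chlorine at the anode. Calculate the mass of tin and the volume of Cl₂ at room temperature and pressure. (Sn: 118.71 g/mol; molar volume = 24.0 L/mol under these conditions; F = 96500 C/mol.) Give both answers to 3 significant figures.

Q = 13.0 × 42120 = 5.476×10^5 C; n(e⁻) = 5.476×10^5 / 96500 = 5.675 mol
Cathode: Sn²⁺ + 2e⁻ → Sn → n(Sn) = 5.675/2 = 2.838 mol → 337 g
Anode: 2Cl⁻ → Cl₂ + 2e⁻ → n(Cl₂) = 5.675/2 = 2.838 mol → 68.1 L

337 g Sn; 68.1 L Cl₂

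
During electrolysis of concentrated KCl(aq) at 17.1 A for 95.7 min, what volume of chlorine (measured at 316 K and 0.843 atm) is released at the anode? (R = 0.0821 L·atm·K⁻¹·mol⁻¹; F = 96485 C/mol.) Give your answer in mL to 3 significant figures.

15700 mL

Q = 17.1 A × 5742 s = 98190 C
Moles of electrons = 98190 / 96485 = 1.018 mol
2Cl⁻ → Cl₂ + 2e⁻, so n(Cl₂) = 1.018 / 2 = 0.5090 mol
V = nRT/P = 0.5090 × 0.0821 × 316 / 0.843 = 15.66 L
= 15700 mL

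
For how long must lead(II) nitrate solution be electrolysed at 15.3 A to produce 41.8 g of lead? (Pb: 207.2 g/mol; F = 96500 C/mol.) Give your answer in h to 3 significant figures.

0.707 h

n(Pb) = 41.8 / 207.2 = 0.2017 mol
Pb²⁺ + 2e⁻ → Pb, so n(e⁻) = 2 × 0.2017 = 0.4034 mol
Q = 0.4034 × 96500 = 38930 C
t = Q / I = 38930 / 15.3 = 2544 s = 0.707 h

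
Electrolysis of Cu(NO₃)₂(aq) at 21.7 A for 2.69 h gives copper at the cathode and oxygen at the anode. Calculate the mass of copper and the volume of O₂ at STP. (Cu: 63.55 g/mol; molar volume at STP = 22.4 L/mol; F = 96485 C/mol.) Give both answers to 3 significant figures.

69.2 g Cu; 12.2 L O₂

Q = 21.7 × 9684 = 2.101×10^5 C; n(e⁻) = 2.101×10^5 / 96485 = 2.178 mol
Cathode: Cu²⁺ + 2e⁻ → Cu → n(Cu) = 2.178/2 = 1.089 mol → 69.2 g
Anode: 2H₂O → O₂ + 4H⁺ + 4e⁻ → n(O₂) = 2.178/4 = 0.5445 mol → 12.2 L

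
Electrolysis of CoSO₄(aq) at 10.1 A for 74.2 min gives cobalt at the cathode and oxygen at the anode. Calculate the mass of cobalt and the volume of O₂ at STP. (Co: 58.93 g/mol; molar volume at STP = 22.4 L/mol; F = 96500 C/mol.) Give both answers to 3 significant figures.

Q = 10.1 × 4452 = 44970 C; n(e⁻) = 44970 / 96500 = 0.4660 mol
Cathode: Co²⁺ + 2e⁻ → Co → n(Co) = 0.4660/2 = 0.2330 mol → 13.7 g
Anode: 2H₂O → O₂ + 4H⁺ + 4e⁻ → n(O₂) = 0.4660/4 = 0.1165 mol → 2.61 L

13.7 g Co; 2.61 L O₂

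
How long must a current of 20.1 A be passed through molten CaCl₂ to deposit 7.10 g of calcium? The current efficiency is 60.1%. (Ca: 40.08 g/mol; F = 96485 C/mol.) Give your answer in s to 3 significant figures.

n(Ca) = 7.10 / 40.08 = 0.1771 mol
Ca²⁺ + 2e⁻ → Ca, so n(e⁻) = 2 × 0.1771 = 0.3542 mol
Q = 0.3542 × 96485 / 0.601 = 56860 C
t = Q / I = 56860 / 20.1 = 2829 s

2830 s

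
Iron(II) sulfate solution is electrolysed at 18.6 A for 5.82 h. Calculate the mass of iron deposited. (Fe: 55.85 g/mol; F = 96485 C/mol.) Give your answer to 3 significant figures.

113 g

Charge passed = 18.6 × 20952 = 3.897×10^5 C
n(e⁻) = Q/F = 3.897×10^5/96485 = 4.039 mol
Fe²⁺ + 2e⁻ → Fe, so n(Fe) = 4.039 / 2 = 2.020 mol
m = 2.020 × 55.85 = 113 g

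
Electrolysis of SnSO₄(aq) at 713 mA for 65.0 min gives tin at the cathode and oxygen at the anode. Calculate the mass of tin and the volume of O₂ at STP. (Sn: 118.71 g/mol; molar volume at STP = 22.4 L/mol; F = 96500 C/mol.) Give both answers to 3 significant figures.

1.71 g Sn; 0.161 L O₂

Q = 0.713 × 3900 = 2781 C; n(e⁻) = 2781 / 96500 = 0.02882 mol
Cathode: Sn²⁺ + 2e⁻ → Sn → n(Sn) = 0.02882/2 = 0.01441 mol → 1.71 g
Anode: 2H₂O → O₂ + 4H⁺ + 4e⁻ → n(O₂) = 0.02882/4 = 0.007205 mol → 0.161 L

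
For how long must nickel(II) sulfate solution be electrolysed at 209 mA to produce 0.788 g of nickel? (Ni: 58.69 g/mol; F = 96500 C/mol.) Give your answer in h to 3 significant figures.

n(Ni) = 0.788 / 58.69 = 0.01343 mol
Ni²⁺ + 2e⁻ → Ni, so n(e⁻) = 2 × 0.01343 = 0.02686 mol
Q = 0.02686 × 96500 = 2592 C
t = Q / I = 2592 / 0.209 = 12400 s = 3.44 h

3.44 h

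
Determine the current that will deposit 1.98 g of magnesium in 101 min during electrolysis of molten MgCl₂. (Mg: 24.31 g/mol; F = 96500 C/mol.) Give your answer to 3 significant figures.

n(Mg) = 1.98 / 24.31 = 0.08145 mol
Mg²⁺ + 2e⁻ → Mg, so n(e⁻) = 2 × 0.08145 = 0.1629 mol
Q = 0.1629 × 96500 = 15720 C
I = Q / t = 15720 / 6060 s = 2.59 A

2.59 A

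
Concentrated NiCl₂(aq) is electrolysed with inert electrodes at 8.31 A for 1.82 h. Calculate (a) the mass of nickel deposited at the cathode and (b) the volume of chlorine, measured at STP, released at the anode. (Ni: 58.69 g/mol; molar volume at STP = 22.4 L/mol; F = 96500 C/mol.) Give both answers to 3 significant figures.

16.6 g Ni; 6.32 L Cl₂

Q = 8.31 × 6552 = 54450 C; n(e⁻) = 54450 / 96500 = 0.5642 mol
Cathode: Ni²⁺ + 2e⁻ → Ni → n(Ni) = 0.5642/2 = 0.2821 mol → 16.6 g
Anode: 2Cl⁻ → Cl₂ + 2e⁻ → n(Cl₂) = 0.5642/2 = 0.2821 mol → 6.32 L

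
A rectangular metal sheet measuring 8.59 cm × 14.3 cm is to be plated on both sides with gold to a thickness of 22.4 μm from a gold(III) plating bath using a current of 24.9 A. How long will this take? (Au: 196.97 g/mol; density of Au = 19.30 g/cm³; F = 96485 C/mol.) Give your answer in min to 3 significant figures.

Plated area = 2 × 8.59 × 14.3 = 245.7 cm²
Volume = 245.7 × 22.4×10⁻⁴ cm = 0.5504 cm³
m(Au) = 0.5504 × 19.30 = 10.62 g
n(Au) = 10.62 / 196.97 = 0.05392 mol; n(e⁻) = 3 × 0.05392 = 0.1618 mol
Q = 0.1618 × 96485 = 15610 C
t = 15610 / 24.9 = 626.9 s = 10.4 min

10.4 min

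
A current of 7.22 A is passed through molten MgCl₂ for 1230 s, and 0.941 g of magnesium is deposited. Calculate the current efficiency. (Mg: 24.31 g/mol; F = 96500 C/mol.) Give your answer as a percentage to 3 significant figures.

Q = 7.22 × 1230 = 8881 C
n(e⁻) = 8881 / 96500 = 0.09203 mol
Mg²⁺ + 2e⁻ → Mg, so theoretical n(Mg) = 0.04602 mol → 1.119 g
Efficiency = 0.941 / 1.119 = 0.8409 = 84.1%

84.1%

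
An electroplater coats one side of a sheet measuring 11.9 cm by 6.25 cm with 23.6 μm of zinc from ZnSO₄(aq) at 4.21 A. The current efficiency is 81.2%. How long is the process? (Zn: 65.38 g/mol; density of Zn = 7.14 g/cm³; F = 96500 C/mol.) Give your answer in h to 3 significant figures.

0.301 h

Plated area = 11.9 × 6.25 = 74.38 cm²
Volume = 74.38 × 23.6×10⁻⁴ cm = 0.1755 cm³
m(Zn) = 0.1755 × 7.14 = 1.253 g
n(Zn) = 1.253 / 65.38 = 0.01916 mol; n(e⁻) = 2 × 0.01916 = 0.03832 mol
Q = 0.03832 × 96500 / 0.812 = 4554 C
t = 4554 / 4.21 = 1082 s = 0.301 h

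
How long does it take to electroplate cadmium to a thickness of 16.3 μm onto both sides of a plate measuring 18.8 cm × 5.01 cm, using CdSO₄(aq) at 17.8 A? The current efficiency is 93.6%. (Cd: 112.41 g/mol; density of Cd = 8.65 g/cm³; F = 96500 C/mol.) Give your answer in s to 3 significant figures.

274 s

Plated area = 2 × 18.8 × 5.01 = 188.4 cm²
Volume = 188.4 × 16.3×10⁻⁴ cm = 0.3071 cm³
m(Cd) = 0.3071 × 8.65 = 2.656 g
n(Cd) = 2.656 / 112.41 = 0.02363 mol; n(e⁻) = 2 × 0.02363 = 0.04726 mol
Q = 0.04726 × 96500 / 0.936 = 4872 C
t = 4872 / 17.8 = 273.7 s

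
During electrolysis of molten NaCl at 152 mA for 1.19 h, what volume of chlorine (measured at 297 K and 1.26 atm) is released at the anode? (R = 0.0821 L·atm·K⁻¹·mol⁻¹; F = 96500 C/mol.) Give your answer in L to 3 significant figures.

0.0653 L

Charge passed = 0.152 × 4284 = 651.2 C
Moles of electrons = 651.2 / 96500 = 0.006748 mol
2Cl⁻ → Cl₂ + 2e⁻, so n(Cl₂) = 0.006748 / 2 = 0.003374 mol
V = nRT/P = 0.003374 × 0.0821 × 297 / 1.26 = 0.06529 L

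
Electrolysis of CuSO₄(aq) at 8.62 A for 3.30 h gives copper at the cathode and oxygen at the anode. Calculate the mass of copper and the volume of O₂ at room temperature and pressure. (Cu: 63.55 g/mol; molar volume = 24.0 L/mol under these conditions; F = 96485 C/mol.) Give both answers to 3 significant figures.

33.7 g Cu; 6.37 L O₂

Q = 8.62 × 11880 = 1.024×10^5 C; n(e⁻) = 1.024×10^5 / 96485 = 1.061 mol
Cathode: Cu²⁺ + 2e⁻ → Cu → n(Cu) = 1.061/2 = 0.5305 mol → 33.7 g
Anode: 2H₂O → O₂ + 4H⁺ + 4e⁻ → n(O₂) = 1.061/4 = 0.2653 mol → 6.37 L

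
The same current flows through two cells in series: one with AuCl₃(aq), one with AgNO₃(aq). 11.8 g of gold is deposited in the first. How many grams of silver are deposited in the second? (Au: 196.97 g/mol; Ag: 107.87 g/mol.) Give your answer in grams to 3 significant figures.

19.4 g

n(Au) = 11.8 / 196.97 = 0.05991 mol
Au³⁺ + 3e⁻ → Au, so n(e⁻) = 3 × 0.05991 = 0.1797 mol
Since the cells are in series, n(e⁻) in the Ag cell is also 0.1797 mol.
Ag⁺ + e⁻ → Ag, so n(Ag) = 0.1797 mol
m(Ag) = 0.1797 × 107.87 = 19.4 g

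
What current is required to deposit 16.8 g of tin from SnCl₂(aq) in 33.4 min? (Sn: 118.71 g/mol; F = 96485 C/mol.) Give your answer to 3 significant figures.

n(Sn) = 16.8 / 118.71 = 0.1415 mol
Sn²⁺ + 2e⁻ → Sn, so n(e⁻) = 2 × 0.1415 = 0.2830 mol
Q = 0.2830 × 96485 = 27310 C
I = Q / t = 27310 / 2004 s = 13.6 A

13.6 A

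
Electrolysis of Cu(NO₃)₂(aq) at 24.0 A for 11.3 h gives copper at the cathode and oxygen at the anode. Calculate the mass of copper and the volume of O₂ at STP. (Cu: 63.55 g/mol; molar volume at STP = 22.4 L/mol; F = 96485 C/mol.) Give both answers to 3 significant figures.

Q = 24.0 × 40680 = 9.763×10^5 C; n(e⁻) = 9.763×10^5 / 96485 = 10.12 mol
Cathode: Cu²⁺ + 2e⁻ → Cu → n(Cu) = 10.12/2 = 5.060 mol → 322 g
Anode: 2H₂O → O₂ + 4H⁺ + 4e⁻ → n(O₂) = 10.12/4 = 2.530 mol → 56.7 L

322 g Cu; 56.7 L O₂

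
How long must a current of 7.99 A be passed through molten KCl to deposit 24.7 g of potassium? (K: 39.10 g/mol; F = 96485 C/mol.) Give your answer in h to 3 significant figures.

2.12 h

n(K) = 24.7 / 39.10 = 0.6317 mol
K⁺ + e⁻ → K, so n(e⁻) = 0.6317 mol
Q = 0.6317 × 96485 = 60950 C
t = Q / I = 60950 / 7.99 = 7628 s = 2.12 h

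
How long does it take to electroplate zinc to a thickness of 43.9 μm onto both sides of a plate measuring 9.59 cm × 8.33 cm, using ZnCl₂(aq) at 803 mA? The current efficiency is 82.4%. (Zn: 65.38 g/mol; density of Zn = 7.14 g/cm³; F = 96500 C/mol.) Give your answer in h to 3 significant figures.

Plated area = 2 × 9.59 × 8.33 = 159.8 cm²
Volume = 159.8 × 43.9×10⁻⁴ cm = 0.7015 cm³
m(Zn) = 0.7015 × 7.14 = 5.009 g
n(Zn) = 5.009 / 65.38 = 0.07661 mol; n(e⁻) = 2 × 0.07661 = 0.1532 mol
Q = 0.1532 × 96500 / 0.824 = 17940 C
t = 17940 / 0.803 = 22340 s = 6.21 h

6.21 h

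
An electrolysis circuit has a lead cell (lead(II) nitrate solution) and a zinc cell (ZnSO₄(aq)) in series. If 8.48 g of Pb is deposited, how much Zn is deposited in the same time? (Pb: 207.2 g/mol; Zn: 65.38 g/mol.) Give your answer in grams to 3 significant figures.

2.68 g

n(Pb) = 8.48 / 207.2 = 0.04093 mol
Pb²⁺ + 2e⁻ → Pb, so n(e⁻) = 2 × 0.04093 = 0.08186 mol
In series, the same 0.08186 mol of electrons flows through the second cell.
Zn²⁺ + 2e⁻ → Zn, so n(Zn) = 0.08186 / 2 = 0.04093 mol
m(Zn) = 0.04093 × 65.38 = 2.68 g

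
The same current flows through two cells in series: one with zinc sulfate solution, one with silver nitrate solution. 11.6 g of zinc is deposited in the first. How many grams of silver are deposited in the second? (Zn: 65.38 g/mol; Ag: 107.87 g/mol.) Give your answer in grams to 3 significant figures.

n(Zn) = 11.6 / 65.38 = 0.1774 mol
Zn²⁺ + 2e⁻ → Zn, so n(e⁻) = 2 × 0.1774 = 0.3548 mol
In series, the same 0.3548 mol of electrons flows through the second cell.
Ag⁺ + e⁻ → Ag, so n(Ag) = 0.3548 mol
m(Ag) = 0.3548 × 107.87 = 38.3 g

38.3 g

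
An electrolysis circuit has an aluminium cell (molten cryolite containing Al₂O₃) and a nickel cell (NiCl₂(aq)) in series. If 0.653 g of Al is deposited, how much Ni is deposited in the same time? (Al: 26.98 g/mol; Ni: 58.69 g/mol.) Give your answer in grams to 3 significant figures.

2.13 g

n(Al) = 0.653 / 26.98 = 0.02420 mol
Al³⁺ + 3e⁻ → Al, so n(e⁻) = 3 × 0.02420 = 0.07260 mol
Same current for the same time ⇒ same n(e⁻) = 0.07260 mol in both cells.
Ni²⁺ + 2e⁻ → Ni, so n(Ni) = 0.07260 / 2 = 0.03630 mol
m(Ni) = 0.03630 × 58.69 = 2.13 g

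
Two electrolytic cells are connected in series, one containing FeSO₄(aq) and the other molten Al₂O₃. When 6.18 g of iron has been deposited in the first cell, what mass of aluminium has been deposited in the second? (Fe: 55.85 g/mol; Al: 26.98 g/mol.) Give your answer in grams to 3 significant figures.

n(Fe) = 6.18 / 55.85 = 0.1107 mol
Fe²⁺ + 2e⁻ → Fe, so n(e⁻) = 2 × 0.1107 = 0.2214 mol
Same current for the same time ⇒ same n(e⁻) = 0.2214 mol in both cells.
Al³⁺ + 3e⁻ → Al, so n(Al) = 0.2214 / 3 = 0.07380 mol
m(Al) = 0.07380 × 26.98 = 1.99 g

1.99 g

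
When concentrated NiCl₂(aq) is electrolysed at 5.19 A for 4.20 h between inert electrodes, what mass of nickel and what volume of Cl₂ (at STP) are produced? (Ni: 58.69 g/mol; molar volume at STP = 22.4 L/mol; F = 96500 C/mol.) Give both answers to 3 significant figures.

23.9 g Ni; 9.11 L Cl₂

Q = 5.19 × 15120 = 78470 C; n(e⁻) = 78470 / 96500 = 0.8132 mol
Cathode: Ni²⁺ + 2e⁻ → Ni → n(Ni) = 0.8132/2 = 0.4066 mol → 23.9 g
Anode: 2Cl⁻ → Cl₂ + 2e⁻ → n(Cl₂) = 0.8132/2 = 0.4066 mol → 9.11 L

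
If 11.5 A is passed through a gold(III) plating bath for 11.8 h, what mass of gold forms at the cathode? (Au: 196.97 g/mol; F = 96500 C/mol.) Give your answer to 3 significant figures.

Charge passed = 11.5 × 42480 = 4.885×10^5 C
n(e⁻) = Q/F = 4.885×10^5/96500 = 5.062 mol
Au³⁺ + 3e⁻ → Au, so n(Au) = 5.062 / 3 = 1.687 mol
m = 1.687 × 196.97 = 332 g

332 g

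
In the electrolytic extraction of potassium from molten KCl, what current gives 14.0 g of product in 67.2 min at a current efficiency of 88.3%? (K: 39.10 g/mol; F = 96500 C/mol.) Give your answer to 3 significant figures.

9.71 A

n(K) = 14.0 / 39.10 = 0.3581 mol
K⁺ + e⁻ → K, so n(e⁻) = 0.3581 mol
Q = 0.3581 × 96500 / 0.883 = 39140 C
I = Q / t = 39140 / 4032 s = 9.71 A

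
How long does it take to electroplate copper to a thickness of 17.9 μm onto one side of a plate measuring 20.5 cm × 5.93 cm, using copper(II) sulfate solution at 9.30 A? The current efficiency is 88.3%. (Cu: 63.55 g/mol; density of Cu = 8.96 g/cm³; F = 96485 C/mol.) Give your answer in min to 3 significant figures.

Plated area = 20.5 × 5.93 = 121.6 cm²
Volume = 121.6 × 17.9×10⁻⁴ cm = 0.2177 cm³
m(Cu) = 0.2177 × 8.96 = 1.951 g
n(Cu) = 1.951 / 63.55 = 0.03070 mol; n(e⁻) = 2 × 0.03070 = 0.06140 mol
Q = 0.06140 × 96485 / 0.883 = 6709 C
t = 6709 / 9.30 = 721.4 s = 12.0 min

12.0 min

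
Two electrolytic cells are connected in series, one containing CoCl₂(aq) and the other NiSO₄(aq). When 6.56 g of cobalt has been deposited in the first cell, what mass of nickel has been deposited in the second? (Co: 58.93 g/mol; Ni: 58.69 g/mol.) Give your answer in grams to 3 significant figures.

6.53 g

n(Co) = 6.56 / 58.93 = 0.1113 mol
Co²⁺ + 2e⁻ → Co, so n(e⁻) = 2 × 0.1113 = 0.2226 mol
In series, the same 0.2226 mol of electrons flows through the second cell.
Ni²⁺ + 2e⁻ → Ni, so n(Ni) = 0.2226 / 2 = 0.1113 mol
m(Ni) = 0.1113 × 58.69 = 6.53 g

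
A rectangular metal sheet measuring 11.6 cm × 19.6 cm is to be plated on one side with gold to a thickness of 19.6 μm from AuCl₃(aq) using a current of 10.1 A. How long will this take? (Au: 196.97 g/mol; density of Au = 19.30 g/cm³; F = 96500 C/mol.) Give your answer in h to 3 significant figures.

0.348 h

Plated area = 11.6 × 19.6 = 227.4 cm²
Volume = 227.4 × 19.6×10⁻⁴ cm = 0.4457 cm³
m(Au) = 0.4457 × 19.30 = 8.602 g
n(Au) = 8.602 / 196.97 = 0.04367 mol; n(e⁻) = 3 × 0.04367 = 0.1310 mol
Q = 0.1310 × 96500 = 12640 C
t = 12640 / 10.1 = 1251 s = 0.348 h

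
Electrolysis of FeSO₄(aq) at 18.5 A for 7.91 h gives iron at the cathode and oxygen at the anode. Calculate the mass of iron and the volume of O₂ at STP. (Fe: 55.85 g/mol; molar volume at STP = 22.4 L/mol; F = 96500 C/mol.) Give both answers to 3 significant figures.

Q = 18.5 × 28476 = 5.268×10^5 C; n(e⁻) = 5.268×10^5 / 96500 = 5.459 mol
Cathode: Fe²⁺ + 2e⁻ → Fe → n(Fe) = 5.459/2 = 2.730 mol → 152 g
Anode: 2H₂O → O₂ + 4H⁺ + 4e⁻ → n(O₂) = 5.459/4 = 1.365 mol → 30.6 L

152 g Fe; 30.6 L O₂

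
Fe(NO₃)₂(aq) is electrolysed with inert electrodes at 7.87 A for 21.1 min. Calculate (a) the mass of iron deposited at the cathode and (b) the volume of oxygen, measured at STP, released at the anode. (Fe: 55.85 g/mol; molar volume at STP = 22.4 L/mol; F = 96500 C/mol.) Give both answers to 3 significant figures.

2.88 g Fe; 0.578 L O₂

Q = 7.87 × 1266 = 9963 C; n(e⁻) = 9963 / 96500 = 0.1032 mol
Cathode: Fe²⁺ + 2e⁻ → Fe → n(Fe) = 0.1032/2 = 0.05160 mol → 2.88 g
Anode: 2H₂O → O₂ + 4H⁺ + 4e⁻ → n(O₂) = 0.1032/4 = 0.02580 mol → 0.578 L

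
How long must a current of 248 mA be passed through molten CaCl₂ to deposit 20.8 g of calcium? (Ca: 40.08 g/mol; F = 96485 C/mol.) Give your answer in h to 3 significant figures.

n(Ca) = 20.8 / 40.08 = 0.5190 mol
Ca²⁺ + 2e⁻ → Ca, so n(e⁻) = 2 × 0.5190 = 1.038 mol
Q = 1.038 × 96485 = 1.002×10^5 C
t = Q / I = 1.002×10^5 / 0.248 = 4.040×10^5 s = 112 h

112 h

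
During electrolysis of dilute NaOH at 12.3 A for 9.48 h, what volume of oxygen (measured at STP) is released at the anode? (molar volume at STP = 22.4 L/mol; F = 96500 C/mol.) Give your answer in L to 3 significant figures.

24.4 L

Q = It = 12.3 × 34128 = 4.198×10^5 C
n(e⁻) = 4.198×10^5 / 96500 = 4.350 mol
2H₂O → O₂ + 4H⁺ + 4e⁻, so n(O₂) = 4.350 / 4 = 1.088 mol
V = 1.088 × 22.4 = 24.37 L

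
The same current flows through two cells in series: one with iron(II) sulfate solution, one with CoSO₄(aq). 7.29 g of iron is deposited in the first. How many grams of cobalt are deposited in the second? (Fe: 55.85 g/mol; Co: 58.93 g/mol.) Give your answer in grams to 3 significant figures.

n(Fe) = 7.29 / 55.85 = 0.1305 mol
Fe²⁺ + 2e⁻ → Fe, so n(e⁻) = 2 × 0.1305 = 0.2610 mol
In series, the same 0.2610 mol of electrons flows through the second cell.
Co²⁺ + 2e⁻ → Co, so n(Co) = 0.2610 / 2 = 0.1305 mol
m(Co) = 0.1305 × 58.93 = 7.69 g

7.69 g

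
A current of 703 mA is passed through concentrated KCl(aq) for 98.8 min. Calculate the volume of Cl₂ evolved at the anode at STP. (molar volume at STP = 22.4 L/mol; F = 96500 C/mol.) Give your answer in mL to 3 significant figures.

Q = 0.703 A × 5928 s = 4167 C
Moles of electrons = 4167 / 96500 = 0.04318 mol
2Cl⁻ → Cl₂ + 2e⁻, so n(Cl₂) = 0.04318 / 2 = 0.02159 mol
V = 0.02159 × 22.4 = 0.4836 L
= 484 mL

484 mL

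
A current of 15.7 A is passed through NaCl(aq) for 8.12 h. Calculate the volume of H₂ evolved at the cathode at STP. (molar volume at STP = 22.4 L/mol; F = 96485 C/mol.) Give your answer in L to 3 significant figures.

Q = It = 15.7 × 29232 = 4.589×10^5 C
n(e⁻) = 4.589×10^5 / 96485 = 4.756 mol
2H⁺ + 2e⁻ → H₂, so n(H₂) = 4.756 / 2 = 2.378 mol
V = 2.378 × 22.4 = 53.27 L

53.3 L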